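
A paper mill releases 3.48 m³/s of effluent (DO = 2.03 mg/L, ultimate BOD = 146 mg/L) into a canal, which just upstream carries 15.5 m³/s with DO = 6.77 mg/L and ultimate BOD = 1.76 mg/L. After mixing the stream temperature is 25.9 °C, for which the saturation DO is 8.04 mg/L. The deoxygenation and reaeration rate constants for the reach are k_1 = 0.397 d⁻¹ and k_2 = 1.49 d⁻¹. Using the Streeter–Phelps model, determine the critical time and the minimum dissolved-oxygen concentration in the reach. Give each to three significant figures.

Mixed DO = (15.5×6.77 + 3.48×2.03)/(15.5+3.48) = 112.0/18.98 = 5.901 mg/L.
Mixed L₀ = (15.5×1.76 + 3.48×146)/(18.98) = 535.4/18.98 = 28.21 mg/L.
Initial deficit D₀ = C_s − DO₀ = 8.04 − 5.901 = 2.139 mg/L.
t_c = (1/1.093) ln[(1.49/0.397)(1 − 2.139×1.093/(0.397×28.21))] = 0.9149 × ln(2.970) = 0.9958 d.
D_c = (0.397/1.49) × 28.21 × e^(−0.397×0.9958) = 0.2664 × 28.21 × 0.6735 = 5.061 mg/L.
Minimum DO = 8.04 − 5.061 = 2.979 mg/L.

t_c ≈ 0.996 d; minimum DO ≈ 2.98 mg/L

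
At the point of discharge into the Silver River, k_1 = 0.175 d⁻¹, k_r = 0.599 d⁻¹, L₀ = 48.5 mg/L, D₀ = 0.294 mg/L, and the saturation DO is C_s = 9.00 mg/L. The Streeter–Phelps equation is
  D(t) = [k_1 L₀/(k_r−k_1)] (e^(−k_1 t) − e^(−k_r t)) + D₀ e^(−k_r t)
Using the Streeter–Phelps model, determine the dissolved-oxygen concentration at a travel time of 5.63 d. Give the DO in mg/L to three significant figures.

k_1 L₀/(k_r−k_1) = 0.175×48.5/(0.599−0.175) = 8.487/0.4240 = 20.02 mg/L.
e^(−k_1 t) = e^(−0.175×5.630) = 0.3733; e^(−k_r t) = e^(−0.599×5.630) = 0.03431.
D = 20.02 × (0.3733 − 0.03431) + 0.294 × 0.03431 = 6.787 + 0.01009 = 6.797 mg/L.
DO = C_s − D = 9.00 − 6.797 = 2.203 mg/L.

DO ≈ 2.20 mg/L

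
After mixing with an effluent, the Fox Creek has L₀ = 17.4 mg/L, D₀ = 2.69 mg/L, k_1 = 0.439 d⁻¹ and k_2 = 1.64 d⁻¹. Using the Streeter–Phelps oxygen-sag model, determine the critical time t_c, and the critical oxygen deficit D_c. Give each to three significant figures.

t_c = [1/(k_2−k_1)] ln[(k_2/k_1)(1 − D₀(k_2−k_1)/(k_1 L₀))]
= [1/(1.64−0.439)] ln[(1.64/0.439)(1 − 2.69×1.201/(0.439×17.4))]
= (1/1.201) ln[3.736 × 0.5771] = 0.8326 × ln(2.156) = 0.8326 × 0.7681 = 0.6396 d.
D_c = (k_1/k_2) L₀ e^(−k_1 t_c) = (0.439/1.64) × 17.4 × e^(−0.439×0.6396) = 0.2677 × 17.4 × 0.7552 = 3.517 mg/L.

t_c ≈ 0.640 d; D_c ≈ 3.52 mg/L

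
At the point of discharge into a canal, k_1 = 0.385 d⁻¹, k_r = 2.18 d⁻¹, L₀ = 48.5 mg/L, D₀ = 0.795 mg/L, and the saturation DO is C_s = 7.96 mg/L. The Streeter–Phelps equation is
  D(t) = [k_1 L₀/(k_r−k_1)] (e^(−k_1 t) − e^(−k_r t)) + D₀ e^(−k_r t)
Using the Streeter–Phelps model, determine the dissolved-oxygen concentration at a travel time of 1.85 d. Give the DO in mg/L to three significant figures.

DO ≈ 3.03 mg/L

k_1 L₀/(k_r−k_1) = 0.385×48.5/(2.18−0.385) = 18.67/1.795 = 10.40 mg/L.
e^(−k_1 t) = e^(−0.385×1.850) = 0.4905; e^(−k_r t) = e^(−2.18×1.850) = 0.01772.
D = 10.40 × (0.4905 − 0.01772) + 0.795 × 0.01772 = 4.918 + 0.01409 = 4.933 mg/L.
DO = C_s − D = 7.96 − 4.933 = 3.027 mg/L.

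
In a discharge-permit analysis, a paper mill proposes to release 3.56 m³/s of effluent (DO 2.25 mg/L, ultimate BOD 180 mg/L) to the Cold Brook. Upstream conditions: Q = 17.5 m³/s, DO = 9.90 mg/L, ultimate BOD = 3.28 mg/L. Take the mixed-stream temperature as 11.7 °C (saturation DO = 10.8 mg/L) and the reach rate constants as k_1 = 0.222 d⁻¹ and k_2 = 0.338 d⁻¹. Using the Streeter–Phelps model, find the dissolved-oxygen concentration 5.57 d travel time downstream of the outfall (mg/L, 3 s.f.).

DO ≈ 1.70 mg/L

Mixed DO = (17.5×9.90 + 3.56×2.25)/(17.5+3.56) = 181.3/21.06 = 8.607 mg/L.
Mixed L₀ = (17.5×3.28 + 3.56×180)/(21.06) = 698.2/21.06 = 33.15 mg/L.
Initial deficit D₀ = C_s − DO₀ = 10.8 − 8.607 = 2.193 mg/L.
D(5.57) = [0.222×33.15/(0.338−0.222)](e^(−0.222×5.57) − e^(−0.338×5.57)) + 2.193 e^(−0.338×5.57)
= 63.45 × (0.2904 − 0.1522) + 2.193 × 0.1522 = 9.102 mg/L.
DO = 10.8 − 9.102 = 1.698 mg/L.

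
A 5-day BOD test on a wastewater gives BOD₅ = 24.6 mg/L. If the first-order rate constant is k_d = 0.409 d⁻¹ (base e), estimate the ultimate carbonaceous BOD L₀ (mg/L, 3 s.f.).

BOD₅ = L₀(1 − e^(−5k_d)) ⇒ L₀ = BOD₅ / (1 − e^(−5×0.409))
= 24.6 / (1 − 0.1294) = 24.6 / 0.8706 = 28.26 mg/L.

L₀ ≈ 28.3 mg/L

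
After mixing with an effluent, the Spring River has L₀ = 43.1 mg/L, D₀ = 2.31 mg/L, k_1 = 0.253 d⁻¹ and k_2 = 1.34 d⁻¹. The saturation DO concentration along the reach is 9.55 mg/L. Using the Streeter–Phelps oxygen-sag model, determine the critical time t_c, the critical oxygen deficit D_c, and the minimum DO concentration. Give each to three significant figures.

t_c ≈ 1.29 d; D_c ≈ 5.87 mg/L; min DO ≈ 3.68 mg/L

t_c = [1/(k_2−k_1)] ln[(k_2/k_1)(1 − D₀(k_2−k_1)/(k_1 L₀))]
= [1/(1.34−0.253)] ln[(1.34/0.253)(1 − 2.31×1.087/(0.253×43.1))]
= (1/1.087) ln[5.296 × 0.7697] = 0.9200 × ln(4.077) = 0.9200 × 1.405 = 1.293 d.
D_c = (k_1/k_2) L₀ e^(−k_1 t_c) = (0.253/1.34) × 43.1 × e^(−0.253×1.293) = 0.1888 × 43.1 × 0.7210 = 5.867 mg/L.
Minimum DO = C_s − D_c = 9.55 − 5.867 = 3.683 mg/L.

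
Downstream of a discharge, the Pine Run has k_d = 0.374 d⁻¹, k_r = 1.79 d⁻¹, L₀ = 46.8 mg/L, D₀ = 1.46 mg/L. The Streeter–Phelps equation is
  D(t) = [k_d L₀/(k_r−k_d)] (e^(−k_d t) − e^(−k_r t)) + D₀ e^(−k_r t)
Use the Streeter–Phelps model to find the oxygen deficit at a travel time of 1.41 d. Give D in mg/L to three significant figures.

D ≈ 6.42 mg/L

k_d L₀/(k_r−k_d) = 0.374×46.8/(1.79−0.374) = 17.50/1.416 = 12.36 mg/L.
e^(−k_d t) = e^(−0.374×1.410) = 0.5902; e^(−k_r t) = e^(−1.79×1.410) = 0.08015.
D = 12.36 × (0.5902 − 0.08015) + 1.46 × 0.08015 = 6.304 + 0.1170 = 6.421 mg/L.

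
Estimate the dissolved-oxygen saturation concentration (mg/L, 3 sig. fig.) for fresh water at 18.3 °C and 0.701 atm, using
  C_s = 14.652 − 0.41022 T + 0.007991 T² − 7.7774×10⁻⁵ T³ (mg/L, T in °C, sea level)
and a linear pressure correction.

At sea level: C_s = 14.652 − 0.41022×18.3 + 0.007991×18.3² − 7.7774×10⁻⁵×18.3³ = 9.344 mg/L.
Pressure correction: C_s' = 9.344 × 0.701 = 6.550 mg/L.

C_s ≈ 6.55 mg/L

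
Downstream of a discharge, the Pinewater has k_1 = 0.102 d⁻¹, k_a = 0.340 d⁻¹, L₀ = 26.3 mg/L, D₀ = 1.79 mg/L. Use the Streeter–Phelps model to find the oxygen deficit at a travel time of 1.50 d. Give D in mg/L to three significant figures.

D ≈ 3.98 mg/L

k_1 L₀/(k_a−k_1) = 0.102×26.3/(0.340−0.102) = 2.683/0.2380 = 11.27 mg/L.
e^(−k_1 t) = e^(−0.102×1.500) = 0.8581; e^(−k_a t) = e^(−0.340×1.500) = 0.6005.
D = 11.27 × (0.8581 − 0.6005) + 1.79 × 0.6005 = 2.904 + 1.075 = 3.979 mg/L.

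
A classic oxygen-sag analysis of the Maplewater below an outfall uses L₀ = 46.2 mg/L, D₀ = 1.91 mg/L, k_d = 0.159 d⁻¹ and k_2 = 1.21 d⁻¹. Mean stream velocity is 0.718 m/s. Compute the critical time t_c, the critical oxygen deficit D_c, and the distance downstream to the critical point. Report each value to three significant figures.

t_c ≈ 1.63 d; D_c ≈ 4.69 mg/L; x_c ≈ 101 km

With k_2/k_d = 7.610 and 1 − D₀(k_2−k_d)/(k_d L₀) = 0.7267,
t_c = ln(7.610 × 0.7267) / (1.21 − 0.159) = ln(5.530) / 1.051 = 1.710/1.051 = 1.627 d.
L(t_c) = L₀ e^(−k_d t_c) = 46.2 × 0.7720 = 35.67 mg/L, and at the critical point k_2 D_c = k_d L, so D_c = (0.159/1.21) × 35.67 = 4.687 mg/L.
x_c = v t_c = 0.718 m/s × 1.627 d × 86400 s/d = 100900 m ≈ 101 km.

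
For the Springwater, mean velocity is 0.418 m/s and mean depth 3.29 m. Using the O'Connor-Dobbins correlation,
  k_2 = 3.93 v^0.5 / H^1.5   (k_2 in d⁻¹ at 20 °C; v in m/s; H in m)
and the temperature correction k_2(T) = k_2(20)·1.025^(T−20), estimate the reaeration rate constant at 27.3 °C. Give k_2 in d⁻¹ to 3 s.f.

k_2 ≈ 0.510 d⁻¹

k_2(20) = 3.93 × 0.418^0.5 / 3.29^1.5 = 3.93 × 0.6465 / 5.968 = 0.4258 d⁻¹.
k_2(27.3) = 0.4258 × 1.025^(27.3−20) = 0.4258 × 1.198 = 0.5099 d⁻¹.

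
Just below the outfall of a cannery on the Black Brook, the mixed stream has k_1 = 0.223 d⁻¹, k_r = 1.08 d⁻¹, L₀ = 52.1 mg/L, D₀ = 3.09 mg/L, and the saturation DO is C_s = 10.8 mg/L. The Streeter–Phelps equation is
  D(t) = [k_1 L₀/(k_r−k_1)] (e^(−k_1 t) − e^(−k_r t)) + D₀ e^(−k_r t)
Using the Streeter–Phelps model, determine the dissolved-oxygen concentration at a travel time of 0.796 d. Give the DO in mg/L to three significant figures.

k_1 L₀/(k_r−k_1) = 0.223×52.1/(1.08−0.223) = 11.62/0.8570 = 13.56 mg/L.
e^(−k_1 t) = e^(−0.223×0.7960) = 0.8374; e^(−k_r t) = e^(−1.08×0.7960) = 0.4233.
D = 13.56 × (0.8374 − 0.4233) + 3.09 × 0.4233 = 5.613 + 1.308 = 6.921 mg/L.
DO = C_s − D = 10.8 − 6.921 = 3.879 mg/L.

DO ≈ 3.88 mg/L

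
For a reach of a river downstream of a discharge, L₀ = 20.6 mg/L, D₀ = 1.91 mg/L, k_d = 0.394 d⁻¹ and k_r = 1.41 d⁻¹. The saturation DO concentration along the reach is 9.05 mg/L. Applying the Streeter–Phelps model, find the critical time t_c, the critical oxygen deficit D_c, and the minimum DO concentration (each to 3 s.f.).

t_c ≈ 0.986 d; D_c ≈ 3.90 mg/L; min DO ≈ 5.15 mg/L

t_c = [1/(k_r−k_d)] ln[(k_r/k_d)(1 − D₀(k_r−k_d)/(k_d L₀))]
= [1/(1.41−0.394)] ln[(1.41/0.394)(1 − 1.91×1.016/(0.394×20.6))]
= (1/1.016) ln[3.579 × 0.7609] = 0.9843 × ln(2.723) = 0.9843 × 1.002 = 0.9860 d.
D_c = (k_d/k_r) L₀ e^(−k_d t_c) = (0.394/1.41) × 20.6 × e^(−0.394×0.9860) = 0.2794 × 20.6 × 0.6781 = 3.903 mg/L.
Minimum DO = C_s − D_c = 9.05 − 3.903 = 5.147 mg/L.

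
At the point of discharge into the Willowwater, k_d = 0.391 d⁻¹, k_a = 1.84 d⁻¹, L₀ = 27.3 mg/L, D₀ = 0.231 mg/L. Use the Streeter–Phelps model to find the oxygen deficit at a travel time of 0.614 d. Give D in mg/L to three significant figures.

D ≈ 3.49 mg/L

k_d L₀/(k_a−k_d) = 0.391×27.3/(1.84−0.391) = 10.67/1.449 = 7.367 mg/L.
e^(−k_d t) = e^(−0.391×0.6140) = 0.7866; e^(−k_a t) = e^(−1.84×0.6140) = 0.3231.
D = 7.367 × (0.7866 − 0.3231) + 0.231 × 0.3231 = 3.414 + 0.07464 = 3.489 mg/L.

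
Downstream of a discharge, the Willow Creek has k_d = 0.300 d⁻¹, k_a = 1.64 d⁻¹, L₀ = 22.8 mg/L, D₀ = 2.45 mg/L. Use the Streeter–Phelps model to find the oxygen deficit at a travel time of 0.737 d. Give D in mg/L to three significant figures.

D ≈ 3.30 mg/L

k_d L₀/(k_a−k_d) = 0.300×22.8/(1.64−0.300) = 6.840/1.340 = 5.104 mg/L.
e^(−k_d t) = e^(−0.300×0.7370) = 0.8016; e^(−k_a t) = e^(−1.64×0.7370) = 0.2986.
D = 5.104 × (0.8016 − 0.2986) + 2.45 × 0.2986 = 2.568 + 0.7315 = 3.299 mg/L.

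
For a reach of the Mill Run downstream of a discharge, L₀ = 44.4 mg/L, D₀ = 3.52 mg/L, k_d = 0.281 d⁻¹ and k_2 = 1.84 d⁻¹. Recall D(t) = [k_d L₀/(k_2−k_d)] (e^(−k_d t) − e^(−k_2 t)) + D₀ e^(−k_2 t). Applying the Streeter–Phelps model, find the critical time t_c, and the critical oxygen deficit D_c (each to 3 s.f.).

t_c ≈ 0.834 d; D_c ≈ 5.36 mg/L

At the critical point dD/dt = 0, so k_d L₀ e^(−k_d t) = k_2 D. Substituting D(t) from the Streeter–Phelps equation and solving for t gives
t_c = ln[(k_2/k_d)(1 − D₀(k_2−k_d)/(k_d L₀))] / (k_2−k_d).
Here k_2−k_d = 1.559 d⁻¹ and 1 − D₀(k_2−k_d)/(k_d L₀) = 1 − 3.52×1.559/(0.281×44.4) = 0.5602, so
t_c = ln(6.548 × 0.5602) / 1.559 = 1.300 / 1.559 = 0.8336 d.
L(t_c) = L₀ e^(−k_d t_c) = 44.4 × 0.7912 = 35.13 mg/L, and at the critical point k_2 D_c = k_d L, so D_c = (0.281/1.84) × 35.13 = 5.365 mg/L.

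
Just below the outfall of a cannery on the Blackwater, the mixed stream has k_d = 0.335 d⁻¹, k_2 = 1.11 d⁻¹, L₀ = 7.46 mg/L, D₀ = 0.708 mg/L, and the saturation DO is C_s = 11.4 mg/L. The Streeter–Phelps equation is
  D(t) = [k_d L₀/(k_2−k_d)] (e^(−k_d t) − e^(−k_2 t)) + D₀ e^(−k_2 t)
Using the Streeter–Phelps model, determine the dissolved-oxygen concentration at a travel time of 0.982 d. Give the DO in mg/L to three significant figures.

DO ≈ 9.93 mg/L

k_d L₀/(k_2−k_d) = 0.335×7.46/(1.11−0.335) = 2.499/0.7750 = 3.225 mg/L.
e^(−k_d t) = e^(−0.335×0.9820) = 0.7197; e^(−k_2 t) = e^(−1.11×0.9820) = 0.3362.
D = 3.225 × (0.7197 − 0.3362) + 0.708 × 0.3362 = 1.237 + 0.2380 = 1.475 mg/L.
DO = C_s − D = 11.4 − 1.475 = 9.925 mg/L.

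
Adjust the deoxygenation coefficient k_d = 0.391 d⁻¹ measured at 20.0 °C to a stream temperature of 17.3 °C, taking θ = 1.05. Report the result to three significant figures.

k_d(T₂) = k_d(T₁) · θ^(T₂−T₁) = 0.391 × 1.05^(17.3−20.0)
= 0.391 × 1.05^-2.70 = 0.391 × 0.8766 = 0.3427 d⁻¹.

k_d ≈ 0.343 d⁻¹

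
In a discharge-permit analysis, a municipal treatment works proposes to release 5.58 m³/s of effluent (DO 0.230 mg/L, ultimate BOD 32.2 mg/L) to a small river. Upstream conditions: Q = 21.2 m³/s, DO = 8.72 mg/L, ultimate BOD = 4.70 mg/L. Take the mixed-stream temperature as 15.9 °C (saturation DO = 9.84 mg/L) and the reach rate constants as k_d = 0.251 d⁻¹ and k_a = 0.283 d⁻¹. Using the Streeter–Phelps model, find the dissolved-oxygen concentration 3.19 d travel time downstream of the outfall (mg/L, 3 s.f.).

DO ≈ 5.10 mg/L

Mixed DO = (21.2×8.72 + 5.58×0.230)/(21.2+5.58) = 186.1/26.78 = 6.951 mg/L.
Mixed L₀ = (21.2×4.70 + 5.58×32.2)/(26.78) = 279.3/26.78 = 10.43 mg/L.
Initial deficit D₀ = C_s − DO₀ = 9.84 − 6.951 = 2.889 mg/L.
D(3.19) = [0.251×10.43/(0.283−0.251)](e^(−0.251×3.19) − e^(−0.283×3.19)) + 2.889 e^(−0.283×3.19)
= 81.81 × (0.4490 − 0.4054) + 2.889 × 0.4054 = 4.736 mg/L.
DO = 9.84 − 4.736 = 5.104 mg/L.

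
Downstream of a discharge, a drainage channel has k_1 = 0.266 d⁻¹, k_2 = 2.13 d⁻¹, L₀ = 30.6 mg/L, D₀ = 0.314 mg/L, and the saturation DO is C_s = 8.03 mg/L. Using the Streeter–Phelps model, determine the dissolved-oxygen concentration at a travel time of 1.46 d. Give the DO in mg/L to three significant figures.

k_1 L₀/(k_2−k_1) = 0.266×30.6/(2.13−0.266) = 8.140/1.864 = 4.367 mg/L.
e^(−k_1 t) = e^(−0.266×1.460) = 0.6782; e^(−k_2 t) = e^(−2.13×1.460) = 0.04461.
D = 4.367 × (0.6782 − 0.04461) + 0.314 × 0.04461 = 2.767 + 0.01401 = 2.781 mg/L.
DO = C_s − D = 8.03 − 2.781 = 5.249 mg/L.

DO ≈ 5.25 mg/L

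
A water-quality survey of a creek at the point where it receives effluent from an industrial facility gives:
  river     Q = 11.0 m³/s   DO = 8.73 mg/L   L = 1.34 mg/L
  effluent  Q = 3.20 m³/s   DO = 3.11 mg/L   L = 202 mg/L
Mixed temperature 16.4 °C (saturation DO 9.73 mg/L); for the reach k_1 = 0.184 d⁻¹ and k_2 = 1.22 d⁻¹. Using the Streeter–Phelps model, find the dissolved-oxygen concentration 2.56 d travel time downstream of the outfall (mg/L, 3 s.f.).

Mixed DO = (11.0×8.73 + 3.20×3.11)/(11.0+3.20) = 106.0/14.20 = 7.464 mg/L.
Mixed L₀ = (11.0×1.34 + 3.20×202)/(14.20) = 661.1/14.20 = 46.56 mg/L.
Initial deficit D₀ = C_s − DO₀ = 9.73 − 7.464 = 2.266 mg/L.
D(2.56) = [0.184×46.56/(1.22−0.184)](e^(−0.184×2.56) − e^(−1.22×2.56)) + 2.266 e^(−1.22×2.56)
= 8.269 × (0.6244 − 0.04402) + 2.266 × 0.04402 = 4.899 mg/L.
DO = 9.73 − 4.899 = 4.831 mg/L.

DO ≈ 4.83 mg/L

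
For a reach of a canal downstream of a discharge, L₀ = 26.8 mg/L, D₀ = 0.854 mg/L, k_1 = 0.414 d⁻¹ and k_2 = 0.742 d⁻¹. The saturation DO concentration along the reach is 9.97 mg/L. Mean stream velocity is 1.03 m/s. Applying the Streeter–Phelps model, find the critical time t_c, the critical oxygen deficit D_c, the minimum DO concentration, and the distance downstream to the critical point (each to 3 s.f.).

t_c = [1/(k_2−k_1)] ln[(k_2/k_1)(1 − D₀(k_2−k_1)/(k_1 L₀))]
= [1/(0.742−0.414)] ln[(0.742/0.414)(1 − 0.854×0.3280/(0.414×26.8))]
= (1/0.3280) ln[1.792 × 0.9748] = 3.049 × ln(1.747) = 3.049 × 0.5579 = 1.701 d.
D_c = (k_1/k_2) L₀ e^(−k_1 t_c) = (0.414/0.742) × 26.8 × e^(−0.414×1.701) = 0.5580 × 26.8 × 0.4945 = 7.394 mg/L.
Minimum DO = C_s − D_c = 9.97 − 7.394 = 2.576 mg/L.
x_c = v t_c = 1.03 m/s × 1.701 d × 86400 s/d = 151400 m ≈ 151 km.

t_c ≈ 1.70 d; D_c ≈ 7.39 mg/L; min DO ≈ 2.58 mg/L; x_c ≈ 151 km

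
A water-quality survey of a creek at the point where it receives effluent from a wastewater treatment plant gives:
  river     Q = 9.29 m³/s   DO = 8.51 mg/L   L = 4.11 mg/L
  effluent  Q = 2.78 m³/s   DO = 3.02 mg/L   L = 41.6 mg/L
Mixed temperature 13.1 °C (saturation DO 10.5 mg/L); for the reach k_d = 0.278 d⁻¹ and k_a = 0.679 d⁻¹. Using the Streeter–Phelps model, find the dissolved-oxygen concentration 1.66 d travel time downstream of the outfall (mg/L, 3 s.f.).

Mixed DO = (9.29×8.51 + 2.78×3.02)/(9.29+2.78) = 87.45/12.07 = 7.246 mg/L.
Mixed L₀ = (9.29×4.11 + 2.78×41.6)/(12.07) = 153.8/12.07 = 12.74 mg/L.
Initial deficit D₀ = C_s − DO₀ = 10.5 − 7.246 = 3.254 mg/L.
D(1.66) = [0.278×12.74/(0.679−0.278)](e^(−0.278×1.66) − e^(−0.679×1.66)) + 3.254 e^(−0.679×1.66)
= 8.836 × (0.6304 − 0.3240) + 3.254 × 0.3240 = 3.761 mg/L.
DO = 10.5 − 3.761 = 6.739 mg/L.

DO ≈ 6.74 mg/L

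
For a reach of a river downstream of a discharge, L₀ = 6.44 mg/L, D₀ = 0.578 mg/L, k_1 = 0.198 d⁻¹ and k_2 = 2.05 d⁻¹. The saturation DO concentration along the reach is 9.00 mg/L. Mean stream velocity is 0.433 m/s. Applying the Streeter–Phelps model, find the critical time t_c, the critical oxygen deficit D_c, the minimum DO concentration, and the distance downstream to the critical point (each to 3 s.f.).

t_c = [1/(k_2−k_1)] ln[(k_2/k_1)(1 − D₀(k_2−k_1)/(k_1 L₀))]
= [1/(2.05−0.198)] ln[(2.05/0.198)(1 − 0.578×1.852/(0.198×6.44))]
= (1/1.852) ln[10.35 × 0.1605] = 0.5400 × ln(1.662) = 0.5400 × 0.5079 = 0.2742 d.
D_c = (k_1/k_2) L₀ e^(−k_1 t_c) = (0.198/2.05) × 6.44 × e^(−0.198×0.2742) = 0.09659 × 6.44 × 0.9471 = 0.5891 mg/L.
Minimum DO = C_s − D_c = 9.00 − 0.5891 = 8.411 mg/L.
x_c = v t_c = 0.433 m/s × 0.2742 d × 86400 s/d = 10260 m ≈ 10.3 km.

t_c ≈ 0.274 d; D_c ≈ 0.589 mg/L; min DO ≈ 8.41 mg/L; x_c ≈ 10.3 km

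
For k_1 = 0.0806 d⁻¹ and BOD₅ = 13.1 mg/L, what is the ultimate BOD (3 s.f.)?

L₀ ≈ 39.5 mg/L

BOD₅ = L₀(1 − e^(−5k_1)) ⇒ L₀ = BOD₅ / (1 − e^(−5×0.0806))
= 13.1 / (1 − 0.6683) = 13.1 / 0.3317 = 39.49 mg/L.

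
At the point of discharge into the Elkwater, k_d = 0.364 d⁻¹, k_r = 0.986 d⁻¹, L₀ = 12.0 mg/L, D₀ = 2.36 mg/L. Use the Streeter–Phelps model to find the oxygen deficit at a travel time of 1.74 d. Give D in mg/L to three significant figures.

D ≈ 2.89 mg/L

k_d L₀/(k_r−k_d) = 0.364×12.0/(0.986−0.364) = 4.368/0.6220 = 7.023 mg/L.
e^(−k_d t) = e^(−0.364×1.740) = 0.5308; e^(−k_r t) = e^(−0.986×1.740) = 0.1798.
D = 7.023 × (0.5308 − 0.1798) + 2.36 × 0.1798 = 2.465 + 0.4244 = 2.889 mg/L.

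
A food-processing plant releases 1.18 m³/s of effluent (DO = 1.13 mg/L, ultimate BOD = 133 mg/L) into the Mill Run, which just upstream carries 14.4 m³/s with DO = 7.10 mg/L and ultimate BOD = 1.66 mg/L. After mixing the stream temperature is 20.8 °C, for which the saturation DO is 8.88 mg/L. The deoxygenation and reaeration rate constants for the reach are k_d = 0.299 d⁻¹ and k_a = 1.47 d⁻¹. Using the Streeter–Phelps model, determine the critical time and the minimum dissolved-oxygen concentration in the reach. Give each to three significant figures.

Mixed DO = (14.4×7.10 + 1.18×1.13)/(14.4+1.18) = 103.6/15.58 = 6.648 mg/L.
Mixed L₀ = (14.4×1.66 + 1.18×133)/(15.58) = 180.8/15.58 = 11.61 mg/L.
Initial deficit D₀ = C_s − DO₀ = 8.88 − 6.648 = 2.232 mg/L.
t_c = (1/1.171) ln[(1.47/0.299)(1 − 2.232×1.171/(0.299×11.61))] = 0.8540 × ln(1.214) = 0.1654 d.
D_c = (0.299/1.47) × 11.61 × e^(−0.299×0.1654) = 0.2034 × 11.61 × 0.9518 = 2.247 mg/L.
Minimum DO = 8.88 − 2.247 = 6.633 mg/L.

t_c ≈ 0.165 d; minimum DO ≈ 6.63 mg/L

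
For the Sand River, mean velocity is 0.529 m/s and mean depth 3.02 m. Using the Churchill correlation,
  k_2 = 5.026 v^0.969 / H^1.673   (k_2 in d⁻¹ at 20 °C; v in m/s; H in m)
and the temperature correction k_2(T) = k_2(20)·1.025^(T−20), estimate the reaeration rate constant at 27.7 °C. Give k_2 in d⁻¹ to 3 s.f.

k_2(20) = 5.026 × 0.529^0.969 / 3.02^1.673 = 5.026 × 0.5395 / 6.354 = 0.4268 d⁻¹.
k_2(27.7) = 0.4268 × 1.025^(27.7−20) = 0.4268 × 1.209 = 0.5161 d⁻¹.

k_2 ≈ 0.516 d⁻¹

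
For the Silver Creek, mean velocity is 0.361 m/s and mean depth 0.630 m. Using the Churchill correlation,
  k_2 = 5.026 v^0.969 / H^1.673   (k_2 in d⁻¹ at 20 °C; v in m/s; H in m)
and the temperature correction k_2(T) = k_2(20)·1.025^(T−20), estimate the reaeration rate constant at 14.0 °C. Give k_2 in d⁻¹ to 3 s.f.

k_2(20) = 5.026 × 0.361^0.969 / 0.630^1.673 = 5.026 × 0.3726 / 0.4616 = 4.056 d⁻¹.
k_2(14.0) = 4.056 × 1.025^(14.0−20) = 4.056 × 0.8623 = 3.498 d⁻¹.

k_2 ≈ 3.50 d⁻¹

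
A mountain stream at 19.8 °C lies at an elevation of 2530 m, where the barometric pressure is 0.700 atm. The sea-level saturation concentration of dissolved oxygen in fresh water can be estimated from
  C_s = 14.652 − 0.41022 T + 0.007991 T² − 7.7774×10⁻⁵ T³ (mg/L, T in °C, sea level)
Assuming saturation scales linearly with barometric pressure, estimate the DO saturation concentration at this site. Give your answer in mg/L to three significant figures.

At sea level: C_s = 14.652 − 0.41022×19.8 + 0.007991×19.8² − 7.7774×10⁻⁵×19.8³ = 9.059 mg/L.
Pressure correction: C_s' = 9.059 × 0.700 = 6.341 mg/L.

C_s ≈ 6.34 mg/L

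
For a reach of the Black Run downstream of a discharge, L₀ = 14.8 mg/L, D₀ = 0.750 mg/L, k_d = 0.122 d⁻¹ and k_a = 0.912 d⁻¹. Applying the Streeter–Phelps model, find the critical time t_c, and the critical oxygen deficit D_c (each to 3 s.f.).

At the critical point dD/dt = 0, so k_d L₀ e^(−k_d t) = k_a D. Substituting D(t) from the Streeter–Phelps equation and solving for t gives
t_c = ln[(k_a/k_d)(1 − D₀(k_a−k_d)/(k_d L₀))] / (k_a−k_d).
Here k_a−k_d = 0.7900 d⁻¹ and 1 − D₀(k_a−k_d)/(k_d L₀) = 1 − 0.750×0.7900/(0.122×14.8) = 0.6719, so
t_c = ln(7.475 × 0.6719) / 0.7900 = 1.614 / 0.7900 = 2.043 d.
D_c = (k_d/k_a) L₀ e^(−k_d t_c) = (0.122/0.912) × 14.8 × e^(−0.122×2.043) = 0.1338 × 14.8 × 0.7794 = 1.543 mg/L.

t_c ≈ 2.04 d; D_c ≈ 1.54 mg/L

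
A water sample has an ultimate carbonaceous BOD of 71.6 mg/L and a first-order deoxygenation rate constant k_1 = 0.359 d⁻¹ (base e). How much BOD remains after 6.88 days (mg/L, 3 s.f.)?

L_t = L₀ e^(−k_1 t) = 71.6 × e^(−0.359×6.88) = 71.6 × 0.08459 = 6.057 mg/L.

L ≈ 6.06 mg/L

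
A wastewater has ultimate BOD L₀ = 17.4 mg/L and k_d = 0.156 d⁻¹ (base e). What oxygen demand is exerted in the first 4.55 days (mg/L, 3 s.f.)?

y_t = L₀(1 − e^(−k_d t)) = 17.4 × (1 − e^(−0.156×4.55))
= 17.4 × (1 − 0.4917) = 17.4 × 0.5083 = 8.844 mg/L.

y ≈ 8.84 mg/L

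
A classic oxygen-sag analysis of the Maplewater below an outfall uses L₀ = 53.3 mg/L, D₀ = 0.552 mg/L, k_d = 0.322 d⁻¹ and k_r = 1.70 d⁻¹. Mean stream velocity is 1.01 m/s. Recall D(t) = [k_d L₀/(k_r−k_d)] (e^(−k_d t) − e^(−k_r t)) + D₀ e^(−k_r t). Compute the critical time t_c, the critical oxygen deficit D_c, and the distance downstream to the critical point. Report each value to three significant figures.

At the critical point dD/dt = 0, so k_d L₀ e^(−k_d t) = k_r D. Substituting D(t) from the Streeter–Phelps equation and solving for t gives
t_c = ln[(k_r/k_d)(1 − D₀(k_r−k_d)/(k_d L₀))] / (k_r−k_d).
Here k_r−k_d = 1.378 d⁻¹ and 1 − D₀(k_r−k_d)/(k_d L₀) = 1 − 0.552×1.378/(0.322×53.3) = 0.9557, so
t_c = ln(5.280 × 0.9557) / 1.378 = 1.618 / 1.378 = 1.175 d.
L(t_c) = L₀ e^(−k_d t_c) = 53.3 × 0.6851 = 36.52 mg/L, and at the critical point k_r D_c = k_d L, so D_c = (0.322/1.70) × 36.52 = 6.916 mg/L.
x_c = v t_c = 1.01 m/s × 1.175 d × 86400 s/d = 102500 m ≈ 102 km.

t_c ≈ 1.17 d; D_c ≈ 6.92 mg/L; x_c ≈ 102 km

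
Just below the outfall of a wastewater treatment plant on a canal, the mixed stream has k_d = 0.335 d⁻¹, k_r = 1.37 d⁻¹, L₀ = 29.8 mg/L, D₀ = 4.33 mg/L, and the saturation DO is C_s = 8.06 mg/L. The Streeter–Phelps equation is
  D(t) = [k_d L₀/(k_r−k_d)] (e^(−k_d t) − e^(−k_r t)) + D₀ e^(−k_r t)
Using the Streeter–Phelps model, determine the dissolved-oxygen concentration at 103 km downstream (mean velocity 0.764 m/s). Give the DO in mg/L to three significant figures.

DO ≈ 2.97 mg/L

Travel time t = x/v = 103 km / (0.764 m/s) = 103000 m / 0.764 m/s = 134800 s = 1.560 d.
k_d L₀/(k_r−k_d) = 0.335×29.8/(1.37−0.335) = 9.983/1.035 = 9.645 mg/L.
e^(−k_d t) = e^(−0.335×1.560) = 0.5929; e^(−k_r t) = e^(−1.37×1.560) = 0.1179.
D = 9.645 × (0.5929 − 0.1179) + 4.33 × 0.1179 = 4.581 + 0.5106 = 5.092 mg/L.
DO = C_s − D = 8.06 − 5.092 = 2.968 mg/L.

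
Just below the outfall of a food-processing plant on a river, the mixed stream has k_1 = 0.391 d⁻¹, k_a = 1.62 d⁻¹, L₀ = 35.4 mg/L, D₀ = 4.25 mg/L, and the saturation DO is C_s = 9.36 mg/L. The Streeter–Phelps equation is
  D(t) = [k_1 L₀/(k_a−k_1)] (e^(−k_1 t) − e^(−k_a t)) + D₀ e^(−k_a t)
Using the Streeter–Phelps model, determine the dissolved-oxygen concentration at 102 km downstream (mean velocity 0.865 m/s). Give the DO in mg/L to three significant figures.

Travel time t = x/v = 102 km / (0.865 m/s) = 102000 m / 0.865 m/s = 117900 s = 1.365 d.
k_1 L₀/(k_a−k_1) = 0.391×35.4/(1.62−0.391) = 13.84/1.229 = 11.26 mg/L.
e^(−k_1 t) = e^(−0.391×1.365) = 0.5865; e^(−k_a t) = e^(−1.62×1.365) = 0.1096.
D = 11.26 × (0.5865 − 0.1096) + 4.25 × 0.1096 = 5.371 + 0.4658 = 5.836 mg/L.
DO = C_s − D = 9.36 − 5.836 = 3.524 mg/L.

DO ≈ 3.52 mg/L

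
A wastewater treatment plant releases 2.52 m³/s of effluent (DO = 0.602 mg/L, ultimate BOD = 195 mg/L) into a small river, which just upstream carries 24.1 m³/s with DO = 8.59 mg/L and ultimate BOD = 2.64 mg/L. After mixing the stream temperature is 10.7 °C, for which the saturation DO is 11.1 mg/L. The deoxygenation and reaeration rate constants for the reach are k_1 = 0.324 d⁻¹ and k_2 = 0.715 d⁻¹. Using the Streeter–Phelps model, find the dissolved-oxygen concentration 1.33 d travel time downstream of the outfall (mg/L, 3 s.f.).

DO ≈ 5.28 mg/L

Mixed DO = (24.1×8.59 + 2.52×0.602)/(24.1+2.52) = 208.5/26.62 = 7.834 mg/L.
Mixed L₀ = (24.1×2.64 + 2.52×195)/(26.62) = 555.0/26.62 = 20.85 mg/L.
Initial deficit D₀ = C_s − DO₀ = 11.1 − 7.834 = 3.266 mg/L.
D(1.33) = [0.324×20.85/(0.715−0.324)](e^(−0.324×1.33) − e^(−0.715×1.33)) + 3.266 e^(−0.715×1.33)
= 17.28 × (0.6499 − 0.3864) + 3.266 × 0.3864 = 5.815 mg/L.
DO = 11.1 − 5.815 = 5.285 mg/L.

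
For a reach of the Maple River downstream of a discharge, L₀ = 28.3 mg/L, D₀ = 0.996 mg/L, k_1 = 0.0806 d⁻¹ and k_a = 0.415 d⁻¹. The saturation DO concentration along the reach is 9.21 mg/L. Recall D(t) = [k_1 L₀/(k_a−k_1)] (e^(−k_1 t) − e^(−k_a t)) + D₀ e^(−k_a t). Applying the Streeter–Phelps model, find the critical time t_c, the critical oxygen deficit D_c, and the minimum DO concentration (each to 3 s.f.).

t_c = [1/(k_a−k_1)] ln[(k_a/k_1)(1 − D₀(k_a−k_1)/(k_1 L₀))]
= [1/(0.415−0.0806)] ln[(0.415/0.0806)(1 − 0.996×0.3344/(0.0806×28.3))]
= (1/0.3344) ln[5.149 × 0.8540] = 2.990 × ln(4.397) = 2.990 × 1.481 = 4.429 d.
D_c = (k_1/k_a) L₀ e^(−k_1 t_c) = (0.0806/0.415) × 28.3 × e^(−0.0806×4.429) = 0.1942 × 28.3 × 0.6998 = 3.846 mg/L.
Minimum DO = C_s − D_c = 9.21 − 3.846 = 5.364 mg/L.

t_c ≈ 4.43 d; D_c ≈ 3.85 mg/L; min DO ≈ 5.36 mg/L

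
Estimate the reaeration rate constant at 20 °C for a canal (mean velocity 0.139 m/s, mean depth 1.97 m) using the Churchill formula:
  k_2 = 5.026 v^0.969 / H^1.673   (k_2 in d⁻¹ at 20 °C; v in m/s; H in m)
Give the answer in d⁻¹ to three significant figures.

k_2 = 5.026 × 0.139^0.969 / 1.97^1.673 = 5.026 × 0.1478 / 3.109 = 0.2389 d⁻¹.

k_2 ≈ 0.239 d⁻¹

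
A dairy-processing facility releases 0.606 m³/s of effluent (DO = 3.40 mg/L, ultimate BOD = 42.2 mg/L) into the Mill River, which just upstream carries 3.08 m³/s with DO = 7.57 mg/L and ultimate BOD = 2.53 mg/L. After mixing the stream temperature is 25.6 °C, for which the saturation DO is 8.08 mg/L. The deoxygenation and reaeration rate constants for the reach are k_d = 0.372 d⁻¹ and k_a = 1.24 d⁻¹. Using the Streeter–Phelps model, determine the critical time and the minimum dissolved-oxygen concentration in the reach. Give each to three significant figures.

t_c ≈ 0.963 d; minimum DO ≈ 6.18 mg/L

Mixed DO = (3.08×7.57 + 0.606×3.40)/(3.08+0.606) = 25.38/3.686 = 6.884 mg/L.
Mixed L₀ = (3.08×2.53 + 0.606×42.2)/(3.686) = 33.37/3.686 = 9.052 mg/L.
Initial deficit D₀ = C_s − DO₀ = 8.08 − 6.884 = 1.196 mg/L.
t_c = (1/0.8680) ln[(1.24/0.372)(1 − 1.196×0.8680/(0.372×9.052))] = 1.152 × ln(2.306) = 0.9626 d.
D_c = (0.372/1.24) × 9.052 × e^(−0.372×0.9626) = 0.3000 × 9.052 × 0.6990 = 1.898 mg/L.
Minimum DO = 8.08 − 1.898 = 6.182 mg/L.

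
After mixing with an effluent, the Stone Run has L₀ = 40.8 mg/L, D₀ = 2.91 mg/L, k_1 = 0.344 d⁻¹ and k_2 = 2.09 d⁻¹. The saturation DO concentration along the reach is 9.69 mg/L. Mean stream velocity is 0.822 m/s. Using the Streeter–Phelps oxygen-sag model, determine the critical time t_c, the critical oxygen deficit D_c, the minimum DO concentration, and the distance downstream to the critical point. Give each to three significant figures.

t_c = [1/(k_2−k_1)] ln[(k_2/k_1)(1 − D₀(k_2−k_1)/(k_1 L₀))]
= [1/(2.09−0.344)] ln[(2.09/0.344)(1 − 2.91×1.746/(0.344×40.8))]
= (1/1.746) ln[6.076 × 0.6380] = 0.5727 × ln(3.876) = 0.5727 × 1.355 = 0.7760 d.
L(t_c) = L₀ e^(−k_1 t_c) = 40.8 × 0.7657 = 31.24 mg/L, and at the critical point k_2 D_c = k_1 L, so D_c = (0.344/2.09) × 31.24 = 5.142 mg/L.
Minimum DO = C_s − D_c = 9.69 − 5.142 = 4.548 mg/L.
x_c = v t_c = 0.822 m/s × 0.7760 d × 86400 s/d = 55110 m ≈ 55.1 km.

t_c ≈ 0.776 d; D_c ≈ 5.14 mg/L; min DO ≈ 4.55 mg/L; x_c ≈ 55.1 km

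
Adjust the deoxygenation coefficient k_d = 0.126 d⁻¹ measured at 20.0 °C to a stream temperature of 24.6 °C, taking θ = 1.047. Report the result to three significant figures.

k_d(T₂) = k_d(T₁) · θ^(T₂−T₁) = 0.126 × 1.047^(24.6−20.0)
= 0.126 × 1.047^4.60 = 0.126 × 1.235 = 0.1556 d⁻¹.

k_d ≈ 0.156 d⁻¹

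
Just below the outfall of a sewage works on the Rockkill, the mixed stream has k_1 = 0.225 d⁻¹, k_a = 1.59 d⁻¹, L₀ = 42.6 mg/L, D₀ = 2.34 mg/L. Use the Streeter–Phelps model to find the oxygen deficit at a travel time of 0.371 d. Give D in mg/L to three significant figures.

k_1 L₀/(k_a−k_1) = 0.225×42.6/(1.59−0.225) = 9.585/1.365 = 7.022 mg/L.
e^(−k_1 t) = e^(−0.225×0.3710) = 0.9199; e^(−k_a t) = e^(−1.59×0.3710) = 0.5544.
D = 7.022 × (0.9199 − 0.5544) + 2.34 × 0.5544 = 2.567 + 1.297 = 3.864 mg/L.

D ≈ 3.86 mg/L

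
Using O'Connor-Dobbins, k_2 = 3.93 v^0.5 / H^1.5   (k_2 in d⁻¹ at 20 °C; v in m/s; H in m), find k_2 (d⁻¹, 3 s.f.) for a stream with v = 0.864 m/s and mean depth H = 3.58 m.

k_2 ≈ 0.539 d⁻¹

k_2 = 3.93 × 0.864^0.5 / 3.58^1.5 = 3.93 × 0.9295 / 6.774 = 0.5393 d⁻¹.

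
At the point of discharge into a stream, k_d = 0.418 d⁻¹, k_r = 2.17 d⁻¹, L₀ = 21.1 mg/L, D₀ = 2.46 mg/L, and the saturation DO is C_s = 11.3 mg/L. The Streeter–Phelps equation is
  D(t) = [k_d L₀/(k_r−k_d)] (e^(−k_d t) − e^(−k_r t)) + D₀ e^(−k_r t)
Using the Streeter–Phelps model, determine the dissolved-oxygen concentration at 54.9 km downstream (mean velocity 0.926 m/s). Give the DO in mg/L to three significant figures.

Travel time t = x/v = 54.9 km / (0.926 m/s) = 54900 m / 0.926 m/s = 59290 s = 0.6862 d.
k_d L₀/(k_r−k_d) = 0.418×21.1/(2.17−0.418) = 8.820/1.752 = 5.034 mg/L.
e^(−k_d t) = e^(−0.418×0.6862) = 0.7506; e^(−k_r t) = e^(−2.17×0.6862) = 0.2256.
D = 5.034 × (0.7506 − 0.2256) + 2.46 × 0.2256 = 2.643 + 0.5549 = 3.198 mg/L.
DO = C_s − D = 11.3 − 3.198 = 8.102 mg/L.

DO ≈ 8.10 mg/L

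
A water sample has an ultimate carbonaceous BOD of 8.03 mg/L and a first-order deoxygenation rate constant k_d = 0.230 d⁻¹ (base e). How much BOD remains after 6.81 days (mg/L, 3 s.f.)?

L_t = L₀ e^(−k_d t) = 8.03 × e^(−0.230×6.81) = 8.03 × 0.2088 = 1.677 mg/L.

L ≈ 1.68 mg/L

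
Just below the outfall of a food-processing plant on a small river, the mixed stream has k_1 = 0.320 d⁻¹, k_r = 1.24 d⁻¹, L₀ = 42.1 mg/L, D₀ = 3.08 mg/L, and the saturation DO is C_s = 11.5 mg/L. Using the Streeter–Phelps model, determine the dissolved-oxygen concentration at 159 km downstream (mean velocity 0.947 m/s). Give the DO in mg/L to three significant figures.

Travel time t = x/v = 159 km / (0.947 m/s) = 159000 m / 0.947 m/s = 167900 s = 1.943 d.
k_1 L₀/(k_r−k_1) = 0.320×42.1/(1.24−0.320) = 13.47/0.9200 = 14.64 mg/L.
e^(−k_1 t) = e^(−0.320×1.943) = 0.5370; e^(−k_r t) = e^(−1.24×1.943) = 0.08985.
D = 14.64 × (0.5370 − 0.08985) + 3.08 × 0.08985 = 6.547 + 0.2767 = 6.824 mg/L.
DO = C_s − D = 11.5 − 6.824 = 4.676 mg/L.

DO ≈ 4.68 mg/L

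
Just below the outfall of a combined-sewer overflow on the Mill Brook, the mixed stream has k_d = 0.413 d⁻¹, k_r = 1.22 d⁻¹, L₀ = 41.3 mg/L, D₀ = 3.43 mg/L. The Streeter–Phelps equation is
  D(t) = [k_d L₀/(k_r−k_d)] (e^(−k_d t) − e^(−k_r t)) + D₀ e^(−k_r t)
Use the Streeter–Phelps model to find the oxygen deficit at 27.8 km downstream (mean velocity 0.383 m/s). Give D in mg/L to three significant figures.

Travel time t = x/v = 27.8 km / (0.383 m/s) = 27800 m / 0.383 m/s = 72580 s = 0.8401 d.
k_d L₀/(k_r−k_d) = 0.413×41.3/(1.22−0.413) = 17.06/0.8070 = 21.14 mg/L.
e^(−k_d t) = e^(−0.413×0.8401) = 0.7068; e^(−k_r t) = e^(−1.22×0.8401) = 0.3588.
D = 21.14 × (0.7068 − 0.3588) + 3.43 × 0.3588 = 7.356 + 1.231 = 8.586 mg/L.

D ≈ 8.59 mg/L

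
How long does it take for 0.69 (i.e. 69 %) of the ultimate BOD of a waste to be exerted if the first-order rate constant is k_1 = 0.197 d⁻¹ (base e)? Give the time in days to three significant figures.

y/L₀ = 1 − e^(−k_1 t) = 0.69 ⇒ e^(−k_1 t) = 0.310
t = −ln(0.310) / 0.197 = 1.171 / 0.197 = 5.945 d.

t ≈ 5.95 d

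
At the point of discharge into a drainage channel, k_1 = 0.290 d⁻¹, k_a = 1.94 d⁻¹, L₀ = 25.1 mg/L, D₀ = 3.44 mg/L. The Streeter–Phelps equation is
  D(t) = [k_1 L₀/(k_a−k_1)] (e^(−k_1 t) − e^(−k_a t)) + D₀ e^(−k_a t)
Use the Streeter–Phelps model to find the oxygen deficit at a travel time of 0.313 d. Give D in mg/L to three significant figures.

k_1 L₀/(k_a−k_1) = 0.290×25.1/(1.94−0.290) = 7.279/1.650 = 4.412 mg/L.
e^(−k_1 t) = e^(−0.290×0.3130) = 0.9132; e^(−k_a t) = e^(−1.94×0.3130) = 0.5449.
D = 4.412 × (0.9132 − 0.5449) + 3.44 × 0.5449 = 1.625 + 1.874 = 3.499 mg/L.

D ≈ 3.50 mg/L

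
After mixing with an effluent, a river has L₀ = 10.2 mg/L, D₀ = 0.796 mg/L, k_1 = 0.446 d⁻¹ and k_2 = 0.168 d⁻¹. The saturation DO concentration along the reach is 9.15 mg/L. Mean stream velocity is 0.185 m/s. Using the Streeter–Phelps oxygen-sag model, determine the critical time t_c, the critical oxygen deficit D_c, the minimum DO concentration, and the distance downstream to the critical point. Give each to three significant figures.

With k_2/k_1 = 0.3767 and 1 − D₀(k_2−k_1)/(k_1 L₀) = 1.049,
t_c = ln(0.3767 × 1.049) / (0.168 − 0.446) = ln(0.3950) / -0.2780 = -0.9289/-0.2780 = 3.341 d.
L(t_c) = L₀ e^(−k_1 t_c) = 10.2 × 0.2253 = 2.298 mg/L, and at the critical point k_2 D_c = k_1 L, so D_c = (0.446/0.168) × 2.298 = 6.102 mg/L.
Minimum DO = C_s − D_c = 9.15 − 6.102 = 3.048 mg/L.
x_c = v t_c = 0.185 m/s × 3.341 d × 86400 s/d = 53410 m ≈ 53.4 km.

t_c ≈ 3.34 d; D_c ≈ 6.10 mg/L; min DO ≈ 3.05 mg/L; x_c ≈ 53.4 km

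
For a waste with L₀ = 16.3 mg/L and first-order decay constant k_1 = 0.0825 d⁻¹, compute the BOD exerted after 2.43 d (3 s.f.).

y_t = L₀(1 − e^(−k_1 t)) = 16.3 × (1 − e^(−0.0825×2.43))
= 16.3 × (1 − 0.8183) = 16.3 × 0.1817 = 2.961 mg/L.

y ≈ 2.96 mg/L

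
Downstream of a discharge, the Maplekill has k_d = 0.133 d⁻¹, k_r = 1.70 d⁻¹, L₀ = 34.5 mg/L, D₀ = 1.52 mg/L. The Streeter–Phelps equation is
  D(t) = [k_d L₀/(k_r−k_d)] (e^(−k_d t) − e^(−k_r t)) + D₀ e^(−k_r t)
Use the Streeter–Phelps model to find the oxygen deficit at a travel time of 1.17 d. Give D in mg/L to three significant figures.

k_d L₀/(k_r−k_d) = 0.133×34.5/(1.70−0.133) = 4.588/1.567 = 2.928 mg/L.
e^(−k_d t) = e^(−0.133×1.170) = 0.8559; e^(−k_r t) = e^(−1.70×1.170) = 0.1368.
D = 2.928 × (0.8559 − 0.1368) + 1.52 × 0.1368 = 2.106 + 0.2080 = 2.314 mg/L.

D ≈ 2.31 mg/L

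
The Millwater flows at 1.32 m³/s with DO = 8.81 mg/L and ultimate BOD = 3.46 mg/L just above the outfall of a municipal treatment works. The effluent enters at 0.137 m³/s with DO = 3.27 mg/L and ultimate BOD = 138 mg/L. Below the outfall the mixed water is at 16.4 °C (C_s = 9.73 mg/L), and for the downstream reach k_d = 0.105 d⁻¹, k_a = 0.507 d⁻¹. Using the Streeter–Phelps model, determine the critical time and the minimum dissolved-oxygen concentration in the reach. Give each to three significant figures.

t_c ≈ 2.87 d; minimum DO ≈ 7.26 mg/L

Mixed DO = (1.32×8.81 + 0.137×3.27)/(1.32+0.137) = 12.08/1.457 = 8.289 mg/L.
Mixed L₀ = (1.32×3.46 + 0.137×138)/(1.457) = 23.47/1.457 = 16.11 mg/L.
Initial deficit D₀ = C_s − DO₀ = 9.73 − 8.289 = 1.441 mg/L.
t_c = (1/0.4020) ln[(0.507/0.105)(1 − 1.441×0.4020/(0.105×16.11))] = 2.488 × ln(3.175) = 2.874 d.
D_c = (0.105/0.507) × 16.11 × e^(−0.105×2.874) = 0.2071 × 16.11 × 0.7395 = 2.467 mg/L.
Minimum DO = 9.73 − 2.467 = 7.263 mg/L.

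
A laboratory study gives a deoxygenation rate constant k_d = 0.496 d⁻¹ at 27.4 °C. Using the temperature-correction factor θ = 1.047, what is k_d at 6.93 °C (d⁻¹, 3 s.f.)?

k_d(T₂) = k_d(T₁) · θ^(T₂−T₁) = 0.496 × 1.047^(6.93−27.4)
= 0.496 × 1.047^-20.5 = 0.496 × 0.3906 = 0.1937 d⁻¹.

k_d ≈ 0.194 d⁻¹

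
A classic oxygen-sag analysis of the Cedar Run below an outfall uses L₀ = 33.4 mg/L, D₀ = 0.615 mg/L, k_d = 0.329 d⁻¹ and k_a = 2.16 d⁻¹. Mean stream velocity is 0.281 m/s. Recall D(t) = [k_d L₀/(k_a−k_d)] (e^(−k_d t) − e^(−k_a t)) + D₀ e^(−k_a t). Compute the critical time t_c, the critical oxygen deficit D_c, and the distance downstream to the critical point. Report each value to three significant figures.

t_c ≈ 0.969 d; D_c ≈ 3.70 mg/L; x_c ≈ 23.5 km

With k_a/k_d = 6.565 and 1 − D₀(k_a−k_d)/(k_d L₀) = 0.8975,
t_c = ln(6.565 × 0.8975) / (2.16 − 0.329) = ln(5.893) / 1.831 = 1.774/1.831 = 0.9687 d.
L(t_c) = L₀ e^(−k_d t_c) = 33.4 × 0.7271 = 24.28 mg/L, and at the critical point k_a D_c = k_d L, so D_c = (0.329/2.16) × 24.28 = 3.699 mg/L.
x_c = v t_c = 0.281 m/s × 0.9687 d × 86400 s/d = 23520 m ≈ 23.5 km.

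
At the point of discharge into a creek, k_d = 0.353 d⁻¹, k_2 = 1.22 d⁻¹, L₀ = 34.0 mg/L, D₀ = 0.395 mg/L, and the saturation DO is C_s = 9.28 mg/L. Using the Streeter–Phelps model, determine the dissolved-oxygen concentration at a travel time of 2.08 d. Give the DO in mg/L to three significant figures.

k_d L₀/(k_2−k_d) = 0.353×34.0/(1.22−0.353) = 12.00/0.8670 = 13.84 mg/L.
e^(−k_d t) = e^(−0.353×2.080) = 0.4799; e^(−k_2 t) = e^(−1.22×2.080) = 0.07906.
D = 13.84 × (0.4799 − 0.07906) + 0.395 × 0.07906 = 5.549 + 0.03123 = 5.580 mg/L.
DO = C_s − D = 9.28 − 5.580 = 3.700 mg/L.

DO ≈ 3.70 mg/L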